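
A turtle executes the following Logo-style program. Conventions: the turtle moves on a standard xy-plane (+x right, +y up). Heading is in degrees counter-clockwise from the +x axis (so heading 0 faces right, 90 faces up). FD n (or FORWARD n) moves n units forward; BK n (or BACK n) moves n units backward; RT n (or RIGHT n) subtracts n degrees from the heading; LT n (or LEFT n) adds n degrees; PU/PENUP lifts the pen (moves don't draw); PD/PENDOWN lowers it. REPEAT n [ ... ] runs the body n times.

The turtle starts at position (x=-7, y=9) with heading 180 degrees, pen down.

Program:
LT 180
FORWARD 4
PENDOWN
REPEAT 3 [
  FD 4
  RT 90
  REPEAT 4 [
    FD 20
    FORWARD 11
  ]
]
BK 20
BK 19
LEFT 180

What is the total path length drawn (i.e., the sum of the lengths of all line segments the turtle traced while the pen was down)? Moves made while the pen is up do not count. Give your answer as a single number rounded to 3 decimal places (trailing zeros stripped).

Executing turtle program step by step:
Start: pos=(-7,9), heading=180, pen down
LT 180: heading 180 -> 0
FD 4: (-7,9) -> (-3,9) [heading=0, draw]
PD: pen down
REPEAT 3 [
  -- iteration 1/3 --
  FD 4: (-3,9) -> (1,9) [heading=0, draw]
  RT 90: heading 0 -> 270
  REPEAT 4 [
    -- iteration 1/4 --
    FD 20: (1,9) -> (1,-11) [heading=270, draw]
    FD 11: (1,-11) -> (1,-22) [heading=270, draw]
    -- iteration 2/4 --
    FD 20: (1,-22) -> (1,-42) [heading=270, draw]
    FD 11: (1,-42) -> (1,-53) [heading=270, draw]
    -- iteration 3/4 --
    FD 20: (1,-53) -> (1,-73) [heading=270, draw]
    FD 11: (1,-73) -> (1,-84) [heading=270, draw]
    -- iteration 4/4 --
    FD 20: (1,-84) -> (1,-104) [heading=270, draw]
    FD 11: (1,-104) -> (1,-115) [heading=270, draw]
  ]
  -- iteration 2/3 --
  FD 4: (1,-115) -> (1,-119) [heading=270, draw]
  RT 90: heading 270 -> 180
  REPEAT 4 [
    -- iteration 1/4 --
    FD 20: (1,-119) -> (-19,-119) [heading=180, draw]
    FD 11: (-19,-119) -> (-30,-119) [heading=180, draw]
    -- iteration 2/4 --
    FD 20: (-30,-119) -> (-50,-119) [heading=180, draw]
    FD 11: (-50,-119) -> (-61,-119) [heading=180, draw]
    -- iteration 3/4 --
    FD 20: (-61,-119) -> (-81,-119) [heading=180, draw]
    FD 11: (-81,-119) -> (-92,-119) [heading=180, draw]
    -- iteration 4/4 --
    FD 20: (-92,-119) -> (-112,-119) [heading=180, draw]
    FD 11: (-112,-119) -> (-123,-119) [heading=180, draw]
  ]
  -- iteration 3/3 --
  FD 4: (-123,-119) -> (-127,-119) [heading=180, draw]
  RT 90: heading 180 -> 90
  REPEAT 4 [
    -- iteration 1/4 --
    FD 20: (-127,-119) -> (-127,-99) [heading=90, draw]
    FD 11: (-127,-99) -> (-127,-88) [heading=90, draw]
    -- iteration 2/4 --
    FD 20: (-127,-88) -> (-127,-68) [heading=90, draw]
    FD 11: (-127,-68) -> (-127,-57) [heading=90, draw]
    -- iteration 3/4 --
    FD 20: (-127,-57) -> (-127,-37) [heading=90, draw]
    FD 11: (-127,-37) -> (-127,-26) [heading=90, draw]
    -- iteration 4/4 --
    FD 20: (-127,-26) -> (-127,-6) [heading=90, draw]
    FD 11: (-127,-6) -> (-127,5) [heading=90, draw]
  ]
]
BK 20: (-127,5) -> (-127,-15) [heading=90, draw]
BK 19: (-127,-15) -> (-127,-34) [heading=90, draw]
LT 180: heading 90 -> 270
Final: pos=(-127,-34), heading=270, 30 segment(s) drawn

Segment lengths:
  seg 1: (-7,9) -> (-3,9), length = 4
  seg 2: (-3,9) -> (1,9), length = 4
  seg 3: (1,9) -> (1,-11), length = 20
  seg 4: (1,-11) -> (1,-22), length = 11
  seg 5: (1,-22) -> (1,-42), length = 20
  seg 6: (1,-42) -> (1,-53), length = 11
  seg 7: (1,-53) -> (1,-73), length = 20
  seg 8: (1,-73) -> (1,-84), length = 11
  seg 9: (1,-84) -> (1,-104), length = 20
  seg 10: (1,-104) -> (1,-115), length = 11
  seg 11: (1,-115) -> (1,-119), length = 4
  seg 12: (1,-119) -> (-19,-119), length = 20
  seg 13: (-19,-119) -> (-30,-119), length = 11
  seg 14: (-30,-119) -> (-50,-119), length = 20
  seg 15: (-50,-119) -> (-61,-119), length = 11
  seg 16: (-61,-119) -> (-81,-119), length = 20
  seg 17: (-81,-119) -> (-92,-119), length = 11
  seg 18: (-92,-119) -> (-112,-119), length = 20
  seg 19: (-112,-119) -> (-123,-119), length = 11
  seg 20: (-123,-119) -> (-127,-119), length = 4
  seg 21: (-127,-119) -> (-127,-99), length = 20
  seg 22: (-127,-99) -> (-127,-88), length = 11
  seg 23: (-127,-88) -> (-127,-68), length = 20
  seg 24: (-127,-68) -> (-127,-57), length = 11
  seg 25: (-127,-57) -> (-127,-37), length = 20
  seg 26: (-127,-37) -> (-127,-26), length = 11
  seg 27: (-127,-26) -> (-127,-6), length = 20
  seg 28: (-127,-6) -> (-127,5), length = 11
  seg 29: (-127,5) -> (-127,-15), length = 20
  seg 30: (-127,-15) -> (-127,-34), length = 19
Total = 427

Answer: 427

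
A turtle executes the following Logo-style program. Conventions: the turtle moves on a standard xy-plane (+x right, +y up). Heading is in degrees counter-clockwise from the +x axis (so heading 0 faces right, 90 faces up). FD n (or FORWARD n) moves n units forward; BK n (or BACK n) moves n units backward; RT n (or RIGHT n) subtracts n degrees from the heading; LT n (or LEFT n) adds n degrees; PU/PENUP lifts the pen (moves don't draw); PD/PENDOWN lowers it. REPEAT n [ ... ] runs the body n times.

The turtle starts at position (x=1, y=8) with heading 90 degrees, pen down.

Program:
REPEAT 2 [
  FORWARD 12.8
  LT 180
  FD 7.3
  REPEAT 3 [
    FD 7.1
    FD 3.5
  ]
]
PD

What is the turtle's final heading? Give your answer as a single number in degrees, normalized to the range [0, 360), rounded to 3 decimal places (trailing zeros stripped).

Executing turtle program step by step:
Start: pos=(1,8), heading=90, pen down
REPEAT 2 [
  -- iteration 1/2 --
  FD 12.8: (1,8) -> (1,20.8) [heading=90, draw]
  LT 180: heading 90 -> 270
  FD 7.3: (1,20.8) -> (1,13.5) [heading=270, draw]
  REPEAT 3 [
    -- iteration 1/3 --
    FD 7.1: (1,13.5) -> (1,6.4) [heading=270, draw]
    FD 3.5: (1,6.4) -> (1,2.9) [heading=270, draw]
    -- iteration 2/3 --
    FD 7.1: (1,2.9) -> (1,-4.2) [heading=270, draw]
    FD 3.5: (1,-4.2) -> (1,-7.7) [heading=270, draw]
    -- iteration 3/3 --
    FD 7.1: (1,-7.7) -> (1,-14.8) [heading=270, draw]
    FD 3.5: (1,-14.8) -> (1,-18.3) [heading=270, draw]
  ]
  -- iteration 2/2 --
  FD 12.8: (1,-18.3) -> (1,-31.1) [heading=270, draw]
  LT 180: heading 270 -> 90
  FD 7.3: (1,-31.1) -> (1,-23.8) [heading=90, draw]
  REPEAT 3 [
    -- iteration 1/3 --
    FD 7.1: (1,-23.8) -> (1,-16.7) [heading=90, draw]
    FD 3.5: (1,-16.7) -> (1,-13.2) [heading=90, draw]
    -- iteration 2/3 --
    FD 7.1: (1,-13.2) -> (1,-6.1) [heading=90, draw]
    FD 3.5: (1,-6.1) -> (1,-2.6) [heading=90, draw]
    -- iteration 3/3 --
    FD 7.1: (1,-2.6) -> (1,4.5) [heading=90, draw]
    FD 3.5: (1,4.5) -> (1,8) [heading=90, draw]
  ]
]
PD: pen down
Final: pos=(1,8), heading=90, 16 segment(s) drawn

Answer: 90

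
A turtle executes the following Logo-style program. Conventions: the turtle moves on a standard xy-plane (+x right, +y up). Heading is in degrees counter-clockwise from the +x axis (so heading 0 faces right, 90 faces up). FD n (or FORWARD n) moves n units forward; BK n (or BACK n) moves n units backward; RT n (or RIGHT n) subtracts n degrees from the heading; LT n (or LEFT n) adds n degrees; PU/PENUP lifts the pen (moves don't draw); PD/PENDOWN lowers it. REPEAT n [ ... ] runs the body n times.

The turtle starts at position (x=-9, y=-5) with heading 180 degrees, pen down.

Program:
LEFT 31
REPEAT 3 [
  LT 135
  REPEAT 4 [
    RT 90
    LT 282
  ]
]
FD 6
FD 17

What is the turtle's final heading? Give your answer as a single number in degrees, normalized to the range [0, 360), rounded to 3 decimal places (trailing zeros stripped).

Executing turtle program step by step:
Start: pos=(-9,-5), heading=180, pen down
LT 31: heading 180 -> 211
REPEAT 3 [
  -- iteration 1/3 --
  LT 135: heading 211 -> 346
  REPEAT 4 [
    -- iteration 1/4 --
    RT 90: heading 346 -> 256
    LT 282: heading 256 -> 178
    -- iteration 2/4 --
    RT 90: heading 178 -> 88
    LT 282: heading 88 -> 10
    -- iteration 3/4 --
    RT 90: heading 10 -> 280
    LT 282: heading 280 -> 202
    -- iteration 4/4 --
    RT 90: heading 202 -> 112
    LT 282: heading 112 -> 34
  ]
  -- iteration 2/3 --
  LT 135: heading 34 -> 169
  REPEAT 4 [
    -- iteration 1/4 --
    RT 90: heading 169 -> 79
    LT 282: heading 79 -> 1
    -- iteration 2/4 --
    RT 90: heading 1 -> 271
    LT 282: heading 271 -> 193
    -- iteration 3/4 --
    RT 90: heading 193 -> 103
    LT 282: heading 103 -> 25
    -- iteration 4/4 --
    RT 90: heading 25 -> 295
    LT 282: heading 295 -> 217
  ]
  -- iteration 3/3 --
  LT 135: heading 217 -> 352
  REPEAT 4 [
    -- iteration 1/4 --
    RT 90: heading 352 -> 262
    LT 282: heading 262 -> 184
    -- iteration 2/4 --
    RT 90: heading 184 -> 94
    LT 282: heading 94 -> 16
    -- iteration 3/4 --
    RT 90: heading 16 -> 286
    LT 282: heading 286 -> 208
    -- iteration 4/4 --
    RT 90: heading 208 -> 118
    LT 282: heading 118 -> 40
  ]
]
FD 6: (-9,-5) -> (-4.404,-1.143) [heading=40, draw]
FD 17: (-4.404,-1.143) -> (8.619,9.784) [heading=40, draw]
Final: pos=(8.619,9.784), heading=40, 2 segment(s) drawn

Answer: 40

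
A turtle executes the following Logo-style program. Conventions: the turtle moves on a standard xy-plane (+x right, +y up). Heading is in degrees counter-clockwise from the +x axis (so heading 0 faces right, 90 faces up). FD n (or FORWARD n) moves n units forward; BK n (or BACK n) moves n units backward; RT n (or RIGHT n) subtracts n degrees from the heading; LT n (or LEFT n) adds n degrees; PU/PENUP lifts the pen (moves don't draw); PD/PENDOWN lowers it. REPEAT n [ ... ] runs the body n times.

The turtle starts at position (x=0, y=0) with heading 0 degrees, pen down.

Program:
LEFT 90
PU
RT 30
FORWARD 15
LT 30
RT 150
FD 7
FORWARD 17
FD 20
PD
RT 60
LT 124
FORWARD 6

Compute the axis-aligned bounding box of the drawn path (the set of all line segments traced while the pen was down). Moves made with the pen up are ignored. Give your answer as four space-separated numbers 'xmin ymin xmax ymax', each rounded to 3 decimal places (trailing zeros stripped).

Answer: 29.5 -25.115 35.485 -24.696

Derivation:
Executing turtle program step by step:
Start: pos=(0,0), heading=0, pen down
LT 90: heading 0 -> 90
PU: pen up
RT 30: heading 90 -> 60
FD 15: (0,0) -> (7.5,12.99) [heading=60, move]
LT 30: heading 60 -> 90
RT 150: heading 90 -> 300
FD 7: (7.5,12.99) -> (11,6.928) [heading=300, move]
FD 17: (11,6.928) -> (19.5,-7.794) [heading=300, move]
FD 20: (19.5,-7.794) -> (29.5,-25.115) [heading=300, move]
PD: pen down
RT 60: heading 300 -> 240
LT 124: heading 240 -> 4
FD 6: (29.5,-25.115) -> (35.485,-24.696) [heading=4, draw]
Final: pos=(35.485,-24.696), heading=4, 1 segment(s) drawn

Segment endpoints: x in {29.5, 35.485}, y in {-25.115, -24.696}
xmin=29.5, ymin=-25.115, xmax=35.485, ymax=-24.696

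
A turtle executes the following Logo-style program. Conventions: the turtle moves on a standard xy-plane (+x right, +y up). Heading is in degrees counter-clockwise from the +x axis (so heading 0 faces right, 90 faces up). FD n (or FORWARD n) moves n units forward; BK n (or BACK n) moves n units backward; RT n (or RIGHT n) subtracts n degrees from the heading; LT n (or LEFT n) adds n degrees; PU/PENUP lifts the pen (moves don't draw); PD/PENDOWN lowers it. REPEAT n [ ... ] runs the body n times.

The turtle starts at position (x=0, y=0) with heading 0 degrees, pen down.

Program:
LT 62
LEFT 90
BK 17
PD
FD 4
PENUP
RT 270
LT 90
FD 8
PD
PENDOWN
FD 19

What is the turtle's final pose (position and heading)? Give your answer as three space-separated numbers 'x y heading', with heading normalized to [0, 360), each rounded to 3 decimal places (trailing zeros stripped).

Executing turtle program step by step:
Start: pos=(0,0), heading=0, pen down
LT 62: heading 0 -> 62
LT 90: heading 62 -> 152
BK 17: (0,0) -> (15.01,-7.981) [heading=152, draw]
PD: pen down
FD 4: (15.01,-7.981) -> (11.478,-6.103) [heading=152, draw]
PU: pen up
RT 270: heading 152 -> 242
LT 90: heading 242 -> 332
FD 8: (11.478,-6.103) -> (18.542,-9.859) [heading=332, move]
PD: pen down
PD: pen down
FD 19: (18.542,-9.859) -> (35.318,-18.779) [heading=332, draw]
Final: pos=(35.318,-18.779), heading=332, 3 segment(s) drawn

Answer: 35.318 -18.779 332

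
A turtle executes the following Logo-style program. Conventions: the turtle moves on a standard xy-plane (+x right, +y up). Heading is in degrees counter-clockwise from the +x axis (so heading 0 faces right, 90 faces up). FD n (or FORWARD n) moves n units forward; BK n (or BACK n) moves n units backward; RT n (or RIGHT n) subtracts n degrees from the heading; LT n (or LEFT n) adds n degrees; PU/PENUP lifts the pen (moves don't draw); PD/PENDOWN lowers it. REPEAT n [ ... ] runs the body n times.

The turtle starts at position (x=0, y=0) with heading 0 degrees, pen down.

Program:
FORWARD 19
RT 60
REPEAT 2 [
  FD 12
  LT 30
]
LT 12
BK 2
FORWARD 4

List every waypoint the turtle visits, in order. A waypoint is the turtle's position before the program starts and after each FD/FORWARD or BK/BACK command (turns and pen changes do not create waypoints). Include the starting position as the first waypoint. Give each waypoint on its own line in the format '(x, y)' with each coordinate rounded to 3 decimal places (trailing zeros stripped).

Executing turtle program step by step:
Start: pos=(0,0), heading=0, pen down
FD 19: (0,0) -> (19,0) [heading=0, draw]
RT 60: heading 0 -> 300
REPEAT 2 [
  -- iteration 1/2 --
  FD 12: (19,0) -> (25,-10.392) [heading=300, draw]
  LT 30: heading 300 -> 330
  -- iteration 2/2 --
  FD 12: (25,-10.392) -> (35.392,-16.392) [heading=330, draw]
  LT 30: heading 330 -> 0
]
LT 12: heading 0 -> 12
BK 2: (35.392,-16.392) -> (33.436,-16.808) [heading=12, draw]
FD 4: (33.436,-16.808) -> (37.349,-15.976) [heading=12, draw]
Final: pos=(37.349,-15.976), heading=12, 5 segment(s) drawn
Waypoints (6 total):
(0, 0)
(19, 0)
(25, -10.392)
(35.392, -16.392)
(33.436, -16.808)
(37.349, -15.976)

Answer: (0, 0)
(19, 0)
(25, -10.392)
(35.392, -16.392)
(33.436, -16.808)
(37.349, -15.976)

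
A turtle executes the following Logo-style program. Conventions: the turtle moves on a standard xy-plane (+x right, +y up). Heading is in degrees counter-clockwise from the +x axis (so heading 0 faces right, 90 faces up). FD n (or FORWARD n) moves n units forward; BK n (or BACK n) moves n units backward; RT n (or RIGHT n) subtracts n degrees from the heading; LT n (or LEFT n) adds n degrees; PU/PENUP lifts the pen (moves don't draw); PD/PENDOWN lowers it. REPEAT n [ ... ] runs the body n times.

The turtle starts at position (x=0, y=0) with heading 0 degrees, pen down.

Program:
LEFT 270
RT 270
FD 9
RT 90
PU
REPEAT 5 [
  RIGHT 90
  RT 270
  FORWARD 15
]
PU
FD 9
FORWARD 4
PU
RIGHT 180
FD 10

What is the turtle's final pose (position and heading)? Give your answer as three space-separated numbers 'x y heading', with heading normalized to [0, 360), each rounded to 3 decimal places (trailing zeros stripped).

Answer: 9 -78 90

Derivation:
Executing turtle program step by step:
Start: pos=(0,0), heading=0, pen down
LT 270: heading 0 -> 270
RT 270: heading 270 -> 0
FD 9: (0,0) -> (9,0) [heading=0, draw]
RT 90: heading 0 -> 270
PU: pen up
REPEAT 5 [
  -- iteration 1/5 --
  RT 90: heading 270 -> 180
  RT 270: heading 180 -> 270
  FD 15: (9,0) -> (9,-15) [heading=270, move]
  -- iteration 2/5 --
  RT 90: heading 270 -> 180
  RT 270: heading 180 -> 270
  FD 15: (9,-15) -> (9,-30) [heading=270, move]
  -- iteration 3/5 --
  RT 90: heading 270 -> 180
  RT 270: heading 180 -> 270
  FD 15: (9,-30) -> (9,-45) [heading=270, move]
  -- iteration 4/5 --
  RT 90: heading 270 -> 180
  RT 270: heading 180 -> 270
  FD 15: (9,-45) -> (9,-60) [heading=270, move]
  -- iteration 5/5 --
  RT 90: heading 270 -> 180
  RT 270: heading 180 -> 270
  FD 15: (9,-60) -> (9,-75) [heading=270, move]
]
PU: pen up
FD 9: (9,-75) -> (9,-84) [heading=270, move]
FD 4: (9,-84) -> (9,-88) [heading=270, move]
PU: pen up
RT 180: heading 270 -> 90
FD 10: (9,-88) -> (9,-78) [heading=90, move]
Final: pos=(9,-78), heading=90, 1 segment(s) drawn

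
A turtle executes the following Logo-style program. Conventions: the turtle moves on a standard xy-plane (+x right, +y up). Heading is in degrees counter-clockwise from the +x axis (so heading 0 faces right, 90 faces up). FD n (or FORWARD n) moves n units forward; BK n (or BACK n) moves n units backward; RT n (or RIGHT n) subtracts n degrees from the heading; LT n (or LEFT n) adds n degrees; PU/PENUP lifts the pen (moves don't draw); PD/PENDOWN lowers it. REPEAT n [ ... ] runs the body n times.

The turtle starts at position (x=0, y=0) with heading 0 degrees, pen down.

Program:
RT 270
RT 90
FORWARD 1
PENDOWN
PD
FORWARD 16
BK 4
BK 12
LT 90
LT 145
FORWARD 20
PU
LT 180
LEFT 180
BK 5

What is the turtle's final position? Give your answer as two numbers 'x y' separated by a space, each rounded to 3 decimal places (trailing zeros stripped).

Executing turtle program step by step:
Start: pos=(0,0), heading=0, pen down
RT 270: heading 0 -> 90
RT 90: heading 90 -> 0
FD 1: (0,0) -> (1,0) [heading=0, draw]
PD: pen down
PD: pen down
FD 16: (1,0) -> (17,0) [heading=0, draw]
BK 4: (17,0) -> (13,0) [heading=0, draw]
BK 12: (13,0) -> (1,0) [heading=0, draw]
LT 90: heading 0 -> 90
LT 145: heading 90 -> 235
FD 20: (1,0) -> (-10.472,-16.383) [heading=235, draw]
PU: pen up
LT 180: heading 235 -> 55
LT 180: heading 55 -> 235
BK 5: (-10.472,-16.383) -> (-7.604,-12.287) [heading=235, move]
Final: pos=(-7.604,-12.287), heading=235, 5 segment(s) drawn

Answer: -7.604 -12.287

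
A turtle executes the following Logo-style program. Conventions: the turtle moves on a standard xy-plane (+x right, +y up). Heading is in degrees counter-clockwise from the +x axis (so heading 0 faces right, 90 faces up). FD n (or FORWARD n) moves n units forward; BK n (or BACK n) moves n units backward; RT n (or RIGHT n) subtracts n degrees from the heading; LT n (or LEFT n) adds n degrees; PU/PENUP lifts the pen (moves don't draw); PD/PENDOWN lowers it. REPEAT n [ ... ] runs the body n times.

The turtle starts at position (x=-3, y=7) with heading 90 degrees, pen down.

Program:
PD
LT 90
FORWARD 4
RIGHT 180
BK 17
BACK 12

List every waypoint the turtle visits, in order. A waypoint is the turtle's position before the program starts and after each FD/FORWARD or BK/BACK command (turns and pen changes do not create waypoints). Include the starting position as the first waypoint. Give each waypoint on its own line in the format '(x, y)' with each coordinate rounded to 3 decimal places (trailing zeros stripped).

Answer: (-3, 7)
(-7, 7)
(-24, 7)
(-36, 7)

Derivation:
Executing turtle program step by step:
Start: pos=(-3,7), heading=90, pen down
PD: pen down
LT 90: heading 90 -> 180
FD 4: (-3,7) -> (-7,7) [heading=180, draw]
RT 180: heading 180 -> 0
BK 17: (-7,7) -> (-24,7) [heading=0, draw]
BK 12: (-24,7) -> (-36,7) [heading=0, draw]
Final: pos=(-36,7), heading=0, 3 segment(s) drawn
Waypoints (4 total):
(-3, 7)
(-7, 7)
(-24, 7)
(-36, 7)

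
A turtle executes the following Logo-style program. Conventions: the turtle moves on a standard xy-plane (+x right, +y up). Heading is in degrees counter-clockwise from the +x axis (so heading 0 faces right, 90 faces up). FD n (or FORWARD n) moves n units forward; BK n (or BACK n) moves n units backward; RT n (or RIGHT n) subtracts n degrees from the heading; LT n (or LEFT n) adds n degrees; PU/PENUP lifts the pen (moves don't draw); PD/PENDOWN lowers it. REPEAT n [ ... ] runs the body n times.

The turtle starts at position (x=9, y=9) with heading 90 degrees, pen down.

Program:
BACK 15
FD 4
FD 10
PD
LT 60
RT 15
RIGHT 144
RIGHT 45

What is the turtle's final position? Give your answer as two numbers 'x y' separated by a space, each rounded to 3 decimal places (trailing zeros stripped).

Executing turtle program step by step:
Start: pos=(9,9), heading=90, pen down
BK 15: (9,9) -> (9,-6) [heading=90, draw]
FD 4: (9,-6) -> (9,-2) [heading=90, draw]
FD 10: (9,-2) -> (9,8) [heading=90, draw]
PD: pen down
LT 60: heading 90 -> 150
RT 15: heading 150 -> 135
RT 144: heading 135 -> 351
RT 45: heading 351 -> 306
Final: pos=(9,8), heading=306, 3 segment(s) drawn

Answer: 9 8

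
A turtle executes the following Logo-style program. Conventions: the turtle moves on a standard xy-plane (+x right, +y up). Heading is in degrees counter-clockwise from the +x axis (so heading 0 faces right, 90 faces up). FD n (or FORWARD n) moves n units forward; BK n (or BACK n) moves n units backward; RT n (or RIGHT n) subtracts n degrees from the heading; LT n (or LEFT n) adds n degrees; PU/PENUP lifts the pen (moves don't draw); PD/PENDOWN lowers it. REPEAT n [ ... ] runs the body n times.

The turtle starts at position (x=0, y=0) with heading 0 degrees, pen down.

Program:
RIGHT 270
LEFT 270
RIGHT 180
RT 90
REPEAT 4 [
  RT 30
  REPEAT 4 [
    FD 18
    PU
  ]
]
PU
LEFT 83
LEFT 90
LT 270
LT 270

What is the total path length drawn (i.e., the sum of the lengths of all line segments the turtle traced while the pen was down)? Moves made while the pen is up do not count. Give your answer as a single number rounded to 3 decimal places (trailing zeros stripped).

Executing turtle program step by step:
Start: pos=(0,0), heading=0, pen down
RT 270: heading 0 -> 90
LT 270: heading 90 -> 0
RT 180: heading 0 -> 180
RT 90: heading 180 -> 90
REPEAT 4 [
  -- iteration 1/4 --
  RT 30: heading 90 -> 60
  REPEAT 4 [
    -- iteration 1/4 --
    FD 18: (0,0) -> (9,15.588) [heading=60, draw]
    PU: pen up
    -- iteration 2/4 --
    FD 18: (9,15.588) -> (18,31.177) [heading=60, move]
    PU: pen up
    -- iteration 3/4 --
    FD 18: (18,31.177) -> (27,46.765) [heading=60, move]
    PU: pen up
    -- iteration 4/4 --
    FD 18: (27,46.765) -> (36,62.354) [heading=60, move]
    PU: pen up
  ]
  -- iteration 2/4 --
  RT 30: heading 60 -> 30
  REPEAT 4 [
    -- iteration 1/4 --
    FD 18: (36,62.354) -> (51.588,71.354) [heading=30, move]
    PU: pen up
    -- iteration 2/4 --
    FD 18: (51.588,71.354) -> (67.177,80.354) [heading=30, move]
    PU: pen up
    -- iteration 3/4 --
    FD 18: (67.177,80.354) -> (82.765,89.354) [heading=30, move]
    PU: pen up
    -- iteration 4/4 --
    FD 18: (82.765,89.354) -> (98.354,98.354) [heading=30, move]
    PU: pen up
  ]
  -- iteration 3/4 --
  RT 30: heading 30 -> 0
  REPEAT 4 [
    -- iteration 1/4 --
    FD 18: (98.354,98.354) -> (116.354,98.354) [heading=0, move]
    PU: pen up
    -- iteration 2/4 --
    FD 18: (116.354,98.354) -> (134.354,98.354) [heading=0, move]
    PU: pen up
    -- iteration 3/4 --
    FD 18: (134.354,98.354) -> (152.354,98.354) [heading=0, move]
    PU: pen up
    -- iteration 4/4 --
    FD 18: (152.354,98.354) -> (170.354,98.354) [heading=0, move]
    PU: pen up
  ]
  -- iteration 4/4 --
  RT 30: heading 0 -> 330
  REPEAT 4 [
    -- iteration 1/4 --
    FD 18: (170.354,98.354) -> (185.942,89.354) [heading=330, move]
    PU: pen up
    -- iteration 2/4 --
    FD 18: (185.942,89.354) -> (201.531,80.354) [heading=330, move]
    PU: pen up
    -- iteration 3/4 --
    FD 18: (201.531,80.354) -> (217.119,71.354) [heading=330, move]
    PU: pen up
    -- iteration 4/4 --
    FD 18: (217.119,71.354) -> (232.708,62.354) [heading=330, move]
    PU: pen up
  ]
]
PU: pen up
LT 83: heading 330 -> 53
LT 90: heading 53 -> 143
LT 270: heading 143 -> 53
LT 270: heading 53 -> 323
Final: pos=(232.708,62.354), heading=323, 1 segment(s) drawn

Segment lengths:
  seg 1: (0,0) -> (9,15.588), length = 18
Total = 18

Answer: 18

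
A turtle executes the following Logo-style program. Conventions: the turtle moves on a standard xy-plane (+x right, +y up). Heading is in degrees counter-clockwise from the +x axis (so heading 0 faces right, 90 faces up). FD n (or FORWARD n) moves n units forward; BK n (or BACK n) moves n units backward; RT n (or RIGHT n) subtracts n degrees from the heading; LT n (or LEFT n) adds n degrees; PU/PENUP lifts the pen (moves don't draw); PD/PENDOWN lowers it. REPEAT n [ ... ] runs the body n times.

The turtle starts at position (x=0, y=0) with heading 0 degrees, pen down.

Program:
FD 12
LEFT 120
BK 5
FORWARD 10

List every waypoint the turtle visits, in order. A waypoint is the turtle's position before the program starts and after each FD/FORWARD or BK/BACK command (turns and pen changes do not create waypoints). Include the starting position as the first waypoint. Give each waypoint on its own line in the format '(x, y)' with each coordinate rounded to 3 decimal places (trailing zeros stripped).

Answer: (0, 0)
(12, 0)
(14.5, -4.33)
(9.5, 4.33)

Derivation:
Executing turtle program step by step:
Start: pos=(0,0), heading=0, pen down
FD 12: (0,0) -> (12,0) [heading=0, draw]
LT 120: heading 0 -> 120
BK 5: (12,0) -> (14.5,-4.33) [heading=120, draw]
FD 10: (14.5,-4.33) -> (9.5,4.33) [heading=120, draw]
Final: pos=(9.5,4.33), heading=120, 3 segment(s) drawn
Waypoints (4 total):
(0, 0)
(12, 0)
(14.5, -4.33)
(9.5, 4.33)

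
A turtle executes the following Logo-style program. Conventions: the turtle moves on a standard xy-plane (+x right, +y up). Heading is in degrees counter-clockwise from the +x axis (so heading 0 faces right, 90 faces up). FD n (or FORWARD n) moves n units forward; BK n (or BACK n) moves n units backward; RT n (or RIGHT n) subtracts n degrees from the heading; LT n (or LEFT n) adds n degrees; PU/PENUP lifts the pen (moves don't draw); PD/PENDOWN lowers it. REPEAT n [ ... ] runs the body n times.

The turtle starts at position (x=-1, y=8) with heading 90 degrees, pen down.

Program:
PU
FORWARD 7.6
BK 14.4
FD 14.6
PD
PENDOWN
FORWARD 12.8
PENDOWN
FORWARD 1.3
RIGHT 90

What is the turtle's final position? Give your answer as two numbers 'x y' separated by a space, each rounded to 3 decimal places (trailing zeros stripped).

Answer: -1 29.9

Derivation:
Executing turtle program step by step:
Start: pos=(-1,8), heading=90, pen down
PU: pen up
FD 7.6: (-1,8) -> (-1,15.6) [heading=90, move]
BK 14.4: (-1,15.6) -> (-1,1.2) [heading=90, move]
FD 14.6: (-1,1.2) -> (-1,15.8) [heading=90, move]
PD: pen down
PD: pen down
FD 12.8: (-1,15.8) -> (-1,28.6) [heading=90, draw]
PD: pen down
FD 1.3: (-1,28.6) -> (-1,29.9) [heading=90, draw]
RT 90: heading 90 -> 0
Final: pos=(-1,29.9), heading=0, 2 segment(s) drawn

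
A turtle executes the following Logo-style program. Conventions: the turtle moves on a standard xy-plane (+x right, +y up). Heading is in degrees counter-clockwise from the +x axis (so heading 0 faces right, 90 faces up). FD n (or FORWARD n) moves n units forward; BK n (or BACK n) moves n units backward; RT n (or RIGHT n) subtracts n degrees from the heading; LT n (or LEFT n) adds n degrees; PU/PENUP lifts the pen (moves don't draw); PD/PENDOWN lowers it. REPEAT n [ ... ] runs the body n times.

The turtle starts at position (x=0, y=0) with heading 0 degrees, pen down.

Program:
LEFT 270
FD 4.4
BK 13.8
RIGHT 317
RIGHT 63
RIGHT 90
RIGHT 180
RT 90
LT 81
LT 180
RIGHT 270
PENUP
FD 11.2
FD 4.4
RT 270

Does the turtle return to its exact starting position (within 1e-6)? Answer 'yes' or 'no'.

Answer: no

Derivation:
Executing turtle program step by step:
Start: pos=(0,0), heading=0, pen down
LT 270: heading 0 -> 270
FD 4.4: (0,0) -> (0,-4.4) [heading=270, draw]
BK 13.8: (0,-4.4) -> (0,9.4) [heading=270, draw]
RT 317: heading 270 -> 313
RT 63: heading 313 -> 250
RT 90: heading 250 -> 160
RT 180: heading 160 -> 340
RT 90: heading 340 -> 250
LT 81: heading 250 -> 331
LT 180: heading 331 -> 151
RT 270: heading 151 -> 241
PU: pen up
FD 11.2: (0,9.4) -> (-5.43,-0.396) [heading=241, move]
FD 4.4: (-5.43,-0.396) -> (-7.563,-4.244) [heading=241, move]
RT 270: heading 241 -> 331
Final: pos=(-7.563,-4.244), heading=331, 2 segment(s) drawn

Start position: (0, 0)
Final position: (-7.563, -4.244)
Distance = 8.672; >= 1e-6 -> NOT closed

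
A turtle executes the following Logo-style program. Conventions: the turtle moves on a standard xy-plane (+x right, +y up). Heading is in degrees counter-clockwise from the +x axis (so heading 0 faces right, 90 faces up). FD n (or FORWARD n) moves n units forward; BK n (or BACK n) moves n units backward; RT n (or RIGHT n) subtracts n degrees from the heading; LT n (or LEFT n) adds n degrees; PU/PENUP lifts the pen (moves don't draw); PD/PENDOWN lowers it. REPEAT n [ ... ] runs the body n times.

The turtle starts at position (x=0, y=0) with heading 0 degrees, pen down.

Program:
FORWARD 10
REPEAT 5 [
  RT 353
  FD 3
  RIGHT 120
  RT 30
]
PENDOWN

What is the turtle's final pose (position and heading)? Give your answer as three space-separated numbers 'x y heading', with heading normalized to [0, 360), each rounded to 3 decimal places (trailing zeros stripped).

Executing turtle program step by step:
Start: pos=(0,0), heading=0, pen down
FD 10: (0,0) -> (10,0) [heading=0, draw]
REPEAT 5 [
  -- iteration 1/5 --
  RT 353: heading 0 -> 7
  FD 3: (10,0) -> (12.978,0.366) [heading=7, draw]
  RT 120: heading 7 -> 247
  RT 30: heading 247 -> 217
  -- iteration 2/5 --
  RT 353: heading 217 -> 224
  FD 3: (12.978,0.366) -> (10.82,-1.718) [heading=224, draw]
  RT 120: heading 224 -> 104
  RT 30: heading 104 -> 74
  -- iteration 3/5 --
  RT 353: heading 74 -> 81
  FD 3: (10.82,-1.718) -> (11.289,1.245) [heading=81, draw]
  RT 120: heading 81 -> 321
  RT 30: heading 321 -> 291
  -- iteration 4/5 --
  RT 353: heading 291 -> 298
  FD 3: (11.289,1.245) -> (12.697,-1.404) [heading=298, draw]
  RT 120: heading 298 -> 178
  RT 30: heading 178 -> 148
  -- iteration 5/5 --
  RT 353: heading 148 -> 155
  FD 3: (12.697,-1.404) -> (9.978,-0.136) [heading=155, draw]
  RT 120: heading 155 -> 35
  RT 30: heading 35 -> 5
]
PD: pen down
Final: pos=(9.978,-0.136), heading=5, 6 segment(s) drawn

Answer: 9.978 -0.136 5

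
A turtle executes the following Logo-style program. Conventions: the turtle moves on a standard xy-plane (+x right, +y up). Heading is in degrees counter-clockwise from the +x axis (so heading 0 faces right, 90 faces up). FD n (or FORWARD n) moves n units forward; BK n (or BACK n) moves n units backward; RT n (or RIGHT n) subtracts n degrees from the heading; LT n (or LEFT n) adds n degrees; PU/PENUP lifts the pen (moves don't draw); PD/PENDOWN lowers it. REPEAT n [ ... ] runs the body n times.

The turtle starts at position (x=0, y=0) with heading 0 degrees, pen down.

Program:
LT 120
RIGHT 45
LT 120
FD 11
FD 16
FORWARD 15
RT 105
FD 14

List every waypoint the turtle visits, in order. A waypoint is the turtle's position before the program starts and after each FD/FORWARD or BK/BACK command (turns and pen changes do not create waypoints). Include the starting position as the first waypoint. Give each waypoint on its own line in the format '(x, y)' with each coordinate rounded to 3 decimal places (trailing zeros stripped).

Executing turtle program step by step:
Start: pos=(0,0), heading=0, pen down
LT 120: heading 0 -> 120
RT 45: heading 120 -> 75
LT 120: heading 75 -> 195
FD 11: (0,0) -> (-10.625,-2.847) [heading=195, draw]
FD 16: (-10.625,-2.847) -> (-26.08,-6.988) [heading=195, draw]
FD 15: (-26.08,-6.988) -> (-40.569,-10.87) [heading=195, draw]
RT 105: heading 195 -> 90
FD 14: (-40.569,-10.87) -> (-40.569,3.13) [heading=90, draw]
Final: pos=(-40.569,3.13), heading=90, 4 segment(s) drawn
Waypoints (5 total):
(0, 0)
(-10.625, -2.847)
(-26.08, -6.988)
(-40.569, -10.87)
(-40.569, 3.13)

Answer: (0, 0)
(-10.625, -2.847)
(-26.08, -6.988)
(-40.569, -10.87)
(-40.569, 3.13)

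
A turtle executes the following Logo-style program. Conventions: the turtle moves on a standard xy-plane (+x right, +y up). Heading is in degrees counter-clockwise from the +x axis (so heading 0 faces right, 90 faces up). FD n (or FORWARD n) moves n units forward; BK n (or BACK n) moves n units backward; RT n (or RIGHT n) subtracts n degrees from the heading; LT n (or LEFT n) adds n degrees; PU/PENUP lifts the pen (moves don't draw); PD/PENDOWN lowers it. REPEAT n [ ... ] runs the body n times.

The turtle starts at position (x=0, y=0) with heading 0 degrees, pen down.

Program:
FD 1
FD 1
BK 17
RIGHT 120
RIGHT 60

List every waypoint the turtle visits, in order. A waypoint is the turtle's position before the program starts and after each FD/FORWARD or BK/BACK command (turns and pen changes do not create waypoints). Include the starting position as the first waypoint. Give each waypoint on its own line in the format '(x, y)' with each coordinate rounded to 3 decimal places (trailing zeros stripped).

Executing turtle program step by step:
Start: pos=(0,0), heading=0, pen down
FD 1: (0,0) -> (1,0) [heading=0, draw]
FD 1: (1,0) -> (2,0) [heading=0, draw]
BK 17: (2,0) -> (-15,0) [heading=0, draw]
RT 120: heading 0 -> 240
RT 60: heading 240 -> 180
Final: pos=(-15,0), heading=180, 3 segment(s) drawn
Waypoints (4 total):
(0, 0)
(1, 0)
(2, 0)
(-15, 0)

Answer: (0, 0)
(1, 0)
(2, 0)
(-15, 0)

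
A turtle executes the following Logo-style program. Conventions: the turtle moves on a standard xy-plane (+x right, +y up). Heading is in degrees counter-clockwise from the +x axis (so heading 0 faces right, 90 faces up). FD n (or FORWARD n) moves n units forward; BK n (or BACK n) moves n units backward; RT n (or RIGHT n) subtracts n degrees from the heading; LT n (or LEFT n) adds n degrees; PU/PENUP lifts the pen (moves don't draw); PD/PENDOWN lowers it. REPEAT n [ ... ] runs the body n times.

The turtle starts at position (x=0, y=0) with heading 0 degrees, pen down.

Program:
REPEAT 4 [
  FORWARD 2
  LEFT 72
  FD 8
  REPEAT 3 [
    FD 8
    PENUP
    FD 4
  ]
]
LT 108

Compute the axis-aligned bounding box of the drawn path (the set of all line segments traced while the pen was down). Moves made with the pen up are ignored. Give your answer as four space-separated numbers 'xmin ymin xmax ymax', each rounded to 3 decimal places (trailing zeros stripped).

Executing turtle program step by step:
Start: pos=(0,0), heading=0, pen down
REPEAT 4 [
  -- iteration 1/4 --
  FD 2: (0,0) -> (2,0) [heading=0, draw]
  LT 72: heading 0 -> 72
  FD 8: (2,0) -> (4.472,7.608) [heading=72, draw]
  REPEAT 3 [
    -- iteration 1/3 --
    FD 8: (4.472,7.608) -> (6.944,15.217) [heading=72, draw]
    PU: pen up
    FD 4: (6.944,15.217) -> (8.18,19.021) [heading=72, move]
    -- iteration 2/3 --
    FD 8: (8.18,19.021) -> (10.652,26.63) [heading=72, move]
    PU: pen up
    FD 4: (10.652,26.63) -> (11.889,30.434) [heading=72, move]
    -- iteration 3/3 --
    FD 8: (11.889,30.434) -> (14.361,38.042) [heading=72, move]
    PU: pen up
    FD 4: (14.361,38.042) -> (15.597,41.846) [heading=72, move]
  ]
  -- iteration 2/4 --
  FD 2: (15.597,41.846) -> (16.215,43.749) [heading=72, move]
  LT 72: heading 72 -> 144
  FD 8: (16.215,43.749) -> (9.743,48.451) [heading=144, move]
  REPEAT 3 [
    -- iteration 1/3 --
    FD 8: (9.743,48.451) -> (3.271,53.153) [heading=144, move]
    PU: pen up
    FD 4: (3.271,53.153) -> (0.034,55.504) [heading=144, move]
    -- iteration 2/3 --
    FD 8: (0.034,55.504) -> (-6.438,60.207) [heading=144, move]
    PU: pen up
    FD 4: (-6.438,60.207) -> (-9.674,62.558) [heading=144, move]
    -- iteration 3/3 --
    FD 8: (-9.674,62.558) -> (-16.146,67.26) [heading=144, move]
    PU: pen up
    FD 4: (-16.146,67.26) -> (-19.382,69.611) [heading=144, move]
  ]
  -- iteration 3/4 --
  FD 2: (-19.382,69.611) -> (-21,70.787) [heading=144, move]
  LT 72: heading 144 -> 216
  FD 8: (-21,70.787) -> (-27.472,66.084) [heading=216, move]
  REPEAT 3 [
    -- iteration 1/3 --
    FD 8: (-27.472,66.084) -> (-33.944,61.382) [heading=216, move]
    PU: pen up
    FD 4: (-33.944,61.382) -> (-37.18,59.031) [heading=216, move]
    -- iteration 2/3 --
    FD 8: (-37.18,59.031) -> (-43.652,54.329) [heading=216, move]
    PU: pen up
    FD 4: (-43.652,54.329) -> (-46.889,51.978) [heading=216, move]
    -- iteration 3/3 --
    FD 8: (-46.889,51.978) -> (-53.361,47.275) [heading=216, move]
    PU: pen up
    FD 4: (-53.361,47.275) -> (-56.597,44.924) [heading=216, move]
  ]
  -- iteration 4/4 --
  FD 2: (-56.597,44.924) -> (-58.215,43.749) [heading=216, move]
  LT 72: heading 216 -> 288
  FD 8: (-58.215,43.749) -> (-55.743,36.14) [heading=288, move]
  REPEAT 3 [
    -- iteration 1/3 --
    FD 8: (-55.743,36.14) -> (-53.271,28.532) [heading=288, move]
    PU: pen up
    FD 4: (-53.271,28.532) -> (-52.034,24.727) [heading=288, move]
    -- iteration 2/3 --
    FD 8: (-52.034,24.727) -> (-49.562,17.119) [heading=288, move]
    PU: pen up
    FD 4: (-49.562,17.119) -> (-48.326,13.315) [heading=288, move]
    -- iteration 3/3 --
    FD 8: (-48.326,13.315) -> (-45.854,5.706) [heading=288, move]
    PU: pen up
    FD 4: (-45.854,5.706) -> (-44.618,1.902) [heading=288, move]
  ]
]
LT 108: heading 288 -> 36
Final: pos=(-44.618,1.902), heading=36, 3 segment(s) drawn

Segment endpoints: x in {0, 2, 4.472, 6.944}, y in {0, 7.608, 15.217}
xmin=0, ymin=0, xmax=6.944, ymax=15.217

Answer: 0 0 6.944 15.217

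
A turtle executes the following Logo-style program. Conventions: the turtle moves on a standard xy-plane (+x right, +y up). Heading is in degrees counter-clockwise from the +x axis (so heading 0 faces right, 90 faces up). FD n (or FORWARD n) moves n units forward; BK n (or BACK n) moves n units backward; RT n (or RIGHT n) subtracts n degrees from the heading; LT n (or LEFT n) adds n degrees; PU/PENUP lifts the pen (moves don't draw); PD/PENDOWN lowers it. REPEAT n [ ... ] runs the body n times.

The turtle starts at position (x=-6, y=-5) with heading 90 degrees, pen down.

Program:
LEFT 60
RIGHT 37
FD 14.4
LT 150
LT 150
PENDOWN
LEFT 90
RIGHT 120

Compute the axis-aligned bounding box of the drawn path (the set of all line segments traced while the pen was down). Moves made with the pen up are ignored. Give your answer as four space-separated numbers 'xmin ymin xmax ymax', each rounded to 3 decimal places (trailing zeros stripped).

Answer: -11.627 -5 -6 8.255

Derivation:
Executing turtle program step by step:
Start: pos=(-6,-5), heading=90, pen down
LT 60: heading 90 -> 150
RT 37: heading 150 -> 113
FD 14.4: (-6,-5) -> (-11.627,8.255) [heading=113, draw]
LT 150: heading 113 -> 263
LT 150: heading 263 -> 53
PD: pen down
LT 90: heading 53 -> 143
RT 120: heading 143 -> 23
Final: pos=(-11.627,8.255), heading=23, 1 segment(s) drawn

Segment endpoints: x in {-11.627, -6}, y in {-5, 8.255}
xmin=-11.627, ymin=-5, xmax=-6, ymax=8.255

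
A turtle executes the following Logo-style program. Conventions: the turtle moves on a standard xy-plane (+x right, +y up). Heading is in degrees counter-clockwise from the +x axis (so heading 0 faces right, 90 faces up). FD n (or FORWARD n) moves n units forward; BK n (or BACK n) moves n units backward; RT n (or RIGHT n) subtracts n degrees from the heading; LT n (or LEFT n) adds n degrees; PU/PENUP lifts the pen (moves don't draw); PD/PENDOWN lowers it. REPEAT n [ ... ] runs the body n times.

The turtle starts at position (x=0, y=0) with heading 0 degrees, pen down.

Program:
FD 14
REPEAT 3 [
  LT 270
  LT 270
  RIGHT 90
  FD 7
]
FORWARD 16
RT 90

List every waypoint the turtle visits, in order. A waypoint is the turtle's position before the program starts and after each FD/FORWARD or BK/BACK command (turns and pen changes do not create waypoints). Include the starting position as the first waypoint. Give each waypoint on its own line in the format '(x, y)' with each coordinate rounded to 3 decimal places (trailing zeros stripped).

Answer: (0, 0)
(14, 0)
(14, 7)
(7, 7)
(7, 0)
(7, -16)

Derivation:
Executing turtle program step by step:
Start: pos=(0,0), heading=0, pen down
FD 14: (0,0) -> (14,0) [heading=0, draw]
REPEAT 3 [
  -- iteration 1/3 --
  LT 270: heading 0 -> 270
  LT 270: heading 270 -> 180
  RT 90: heading 180 -> 90
  FD 7: (14,0) -> (14,7) [heading=90, draw]
  -- iteration 2/3 --
  LT 270: heading 90 -> 0
  LT 270: heading 0 -> 270
  RT 90: heading 270 -> 180
  FD 7: (14,7) -> (7,7) [heading=180, draw]
  -- iteration 3/3 --
  LT 270: heading 180 -> 90
  LT 270: heading 90 -> 0
  RT 90: heading 0 -> 270
  FD 7: (7,7) -> (7,0) [heading=270, draw]
]
FD 16: (7,0) -> (7,-16) [heading=270, draw]
RT 90: heading 270 -> 180
Final: pos=(7,-16), heading=180, 5 segment(s) drawn
Waypoints (6 total):
(0, 0)
(14, 0)
(14, 7)
(7, 7)
(7, 0)
(7, -16)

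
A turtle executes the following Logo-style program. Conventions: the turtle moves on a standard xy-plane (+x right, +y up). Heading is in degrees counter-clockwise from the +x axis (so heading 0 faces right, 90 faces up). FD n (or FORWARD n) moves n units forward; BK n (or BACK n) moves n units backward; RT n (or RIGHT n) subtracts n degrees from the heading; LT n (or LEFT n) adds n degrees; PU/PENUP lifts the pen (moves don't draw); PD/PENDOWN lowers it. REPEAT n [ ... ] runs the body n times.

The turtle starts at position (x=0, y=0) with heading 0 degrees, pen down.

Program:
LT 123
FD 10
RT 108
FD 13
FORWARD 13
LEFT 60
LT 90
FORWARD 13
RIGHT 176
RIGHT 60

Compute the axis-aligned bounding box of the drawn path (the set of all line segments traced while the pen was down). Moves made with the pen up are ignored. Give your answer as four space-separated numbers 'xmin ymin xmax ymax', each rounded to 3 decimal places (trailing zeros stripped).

Answer: -5.446 0 19.668 18.481

Derivation:
Executing turtle program step by step:
Start: pos=(0,0), heading=0, pen down
LT 123: heading 0 -> 123
FD 10: (0,0) -> (-5.446,8.387) [heading=123, draw]
RT 108: heading 123 -> 15
FD 13: (-5.446,8.387) -> (7.111,11.751) [heading=15, draw]
FD 13: (7.111,11.751) -> (19.668,15.116) [heading=15, draw]
LT 60: heading 15 -> 75
LT 90: heading 75 -> 165
FD 13: (19.668,15.116) -> (7.111,18.481) [heading=165, draw]
RT 176: heading 165 -> 349
RT 60: heading 349 -> 289
Final: pos=(7.111,18.481), heading=289, 4 segment(s) drawn

Segment endpoints: x in {-5.446, 0, 7.111, 7.111, 19.668}, y in {0, 8.387, 11.751, 15.116, 18.481}
xmin=-5.446, ymin=0, xmax=19.668, ymax=18.481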